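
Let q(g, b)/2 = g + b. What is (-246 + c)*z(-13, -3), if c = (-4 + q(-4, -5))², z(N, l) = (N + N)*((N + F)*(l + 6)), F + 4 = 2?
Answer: 278460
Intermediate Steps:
F = -2 (F = -4 + 2 = -2)
q(g, b) = 2*b + 2*g (q(g, b) = 2*(g + b) = 2*(b + g) = 2*b + 2*g)
z(N, l) = 2*N*(-2 + N)*(6 + l) (z(N, l) = (N + N)*((N - 2)*(l + 6)) = (2*N)*((-2 + N)*(6 + l)) = 2*N*(-2 + N)*(6 + l))
c = 484 (c = (-4 + (2*(-5) + 2*(-4)))² = (-4 + (-10 - 8))² = (-4 - 18)² = (-22)² = 484)
(-246 + c)*z(-13, -3) = (-246 + 484)*(2*(-13)*(-12 - 2*(-3) + 6*(-13) - 13*(-3))) = 238*(2*(-13)*(-12 + 6 - 78 + 39)) = 238*(2*(-13)*(-45)) = 238*1170 = 278460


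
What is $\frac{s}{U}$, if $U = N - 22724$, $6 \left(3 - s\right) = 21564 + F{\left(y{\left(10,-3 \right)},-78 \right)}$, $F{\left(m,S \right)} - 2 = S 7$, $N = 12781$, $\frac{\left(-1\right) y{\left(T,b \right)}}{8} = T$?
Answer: $\frac{10501}{29829} \approx 0.35204$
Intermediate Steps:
$y{\left(T,b \right)} = - 8 T$
$F{\left(m,S \right)} = 2 + 7 S$ ($F{\left(m,S \right)} = 2 + S 7 = 2 + 7 S$)
$s = - \frac{10501}{3}$ ($s = 3 - \frac{21564 + \left(2 + 7 \left(-78\right)\right)}{6} = 3 - \frac{21564 + \left(2 - 546\right)}{6} = 3 - \frac{21564 - 544}{6} = 3 - \frac{10510}{3} = - \frac{10501}{3} \approx -3500.3$)
$U = -9943$ ($U = 12781 - 22724 = -9943$)
$\frac{s}{U} = - \frac{10501}{3 \left(-9943\right)} = \left(- \frac{10501}{3}\right) \left(- \frac{1}{9943}\right) = \frac{10501}{29829}$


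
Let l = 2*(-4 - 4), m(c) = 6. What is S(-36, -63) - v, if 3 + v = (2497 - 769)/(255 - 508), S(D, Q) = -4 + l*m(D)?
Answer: -22813/253 ≈ -90.170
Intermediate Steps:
l = -16 (l = 2*(-8) = -16)
S(D, Q) = -100 (S(D, Q) = -4 - 16*6 = -4 - 96 = -100)
v = -2487/253 (v = -3 + (2497 - 769)/(255 - 508) = -3 + 1728/(-253) = -3 + 1728*(-1/253) = -3 - 1728/253 = -2487/253 ≈ -9.8300)
S(-36, -63) - v = -100 - 1*(-2487/253) = -100 + 2487/253 = -22813/253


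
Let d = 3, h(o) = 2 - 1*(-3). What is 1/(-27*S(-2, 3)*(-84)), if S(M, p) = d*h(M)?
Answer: 1/34020 ≈ 2.9394e-5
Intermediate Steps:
h(o) = 5 (h(o) = 2 + 3 = 5)
S(M, p) = 15 (S(M, p) = 3*5 = 15)
1/(-27*S(-2, 3)*(-84)) = 1/(-27*15*(-84)) = 1/(-405*(-84)) = 1/34020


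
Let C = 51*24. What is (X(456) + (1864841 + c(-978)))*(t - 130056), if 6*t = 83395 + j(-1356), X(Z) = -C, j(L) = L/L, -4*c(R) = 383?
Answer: -432920833325/2 ≈ -2.1646e+11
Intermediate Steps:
c(R) = -383/4 (c(R) = -¼*383 = -383/4)
C = 1224
j(L) = 1
X(Z) = -1224 (X(Z) = -1*1224 = -1224)
t = 41698/3 (t = (83395 + 1)/6 = (⅙)*83396 = 41698/3 ≈ 13899.)
(X(456) + (1864841 + c(-978)))*(t - 130056) = (-1224 + (1864841 - 383/4))*(41698/3 - 130056) = (-1224 + 7458981/4)*(-348470/3) = (7454085/4)*(-348470/3) = -432920833325/2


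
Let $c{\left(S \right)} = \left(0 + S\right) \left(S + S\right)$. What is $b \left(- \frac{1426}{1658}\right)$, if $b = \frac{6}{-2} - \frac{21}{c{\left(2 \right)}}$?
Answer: $\frac{32085}{6632} \approx 4.8379$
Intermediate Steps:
$c{\left(S \right)} = 2 S^{2}$ ($c{\left(S \right)} = S 2 S = 2 S^{2}$)
$b = - \frac{45}{8}$ ($b = \frac{6}{-2} - \frac{21}{2 \cdot 2^{2}} = 6 \left(- \frac{1}{2}\right) - \frac{21}{2 \cdot 4} = -3 - \frac{21}{8} = - \frac{45}{8} \approx -5.625$)
$b \left(- \frac{1426}{1658}\right) = - \frac{45 \left(- \frac{1426}{1658}\right)}{8} = - \frac{45 \left(\left(-1426\right) \frac{1}{1658}\right)}{8} = \left(- \frac{45}{8}\right) \left(- \frac{713}{829}\right) = \frac{32085}{6632}$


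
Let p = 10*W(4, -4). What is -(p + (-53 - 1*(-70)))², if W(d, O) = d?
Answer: -3249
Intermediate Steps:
p = 40 (p = 10*4 = 40)
-(p + (-53 - 1*(-70)))² = -(40 + (-53 - 1*(-70)))² = -(40 + (-53 + 70))² = -(40 + 17)² = -1*57² = -1*3249 = -3249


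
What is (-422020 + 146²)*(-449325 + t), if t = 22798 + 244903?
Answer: 72777463296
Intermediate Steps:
t = 267701
(-422020 + 146²)*(-449325 + t) = (-422020 + 146²)*(-449325 + 267701) = (-422020 + 21316)*(-181624) = -400704*(-181624) = 72777463296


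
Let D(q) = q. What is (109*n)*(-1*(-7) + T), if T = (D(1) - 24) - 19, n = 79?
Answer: -301385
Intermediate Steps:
T = -42 (T = (1 - 24) - 19 = -23 - 19 = -42)
(109*n)*(-1*(-7) + T) = (109*79)*(-1*(-7) - 42) = 8611*(7 - 42) = 8611*(-35) = -301385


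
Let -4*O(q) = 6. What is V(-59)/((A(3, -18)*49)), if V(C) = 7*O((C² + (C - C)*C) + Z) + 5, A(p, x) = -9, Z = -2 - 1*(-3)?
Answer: 11/882 ≈ 0.012472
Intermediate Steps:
Z = 1 (Z = -2 + 3 = 1)
O(q) = -3/2 (O(q) = -¼*6 = -3/2)
V(C) = -11/2 (V(C) = 7*(-3/2) + 5 = -21/2 + 5 = -11/2)
V(-59)/((A(3, -18)*49)) = -11/(2*((-9*49))) = -11/2/(-441) = -11/2*(-1/441) = 11/882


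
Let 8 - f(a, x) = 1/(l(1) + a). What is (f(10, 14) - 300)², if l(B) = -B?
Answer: 6911641/81 ≈ 85329.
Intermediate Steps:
f(a, x) = 8 - 1/(-1 + a) (f(a, x) = 8 - 1/(-1*1 + a) = 8 - 1/(-1 + a))
(f(10, 14) - 300)² = ((-9 + 8*10)/(-1 + 10) - 300)² = ((-9 + 80)/9 - 300)² = ((⅑)*71 - 300)² = (71/9 - 300)² = (-2629/9)² = 6911641/81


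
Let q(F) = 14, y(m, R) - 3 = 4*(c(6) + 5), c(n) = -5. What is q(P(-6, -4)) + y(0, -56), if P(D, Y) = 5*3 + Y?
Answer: 17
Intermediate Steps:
P(D, Y) = 15 + Y
y(m, R) = 3 (y(m, R) = 3 + 4*(-5 + 5) = 3 + 4*0 = 3 + 0 = 3)
q(P(-6, -4)) + y(0, -56) = 14 + 3 = 17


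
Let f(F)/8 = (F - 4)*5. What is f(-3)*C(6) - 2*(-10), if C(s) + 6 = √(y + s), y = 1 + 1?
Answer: 1700 - 560*√2 ≈ 908.04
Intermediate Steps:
y = 2
f(F) = -160 + 40*F (f(F) = 8*((F - 4)*5) = 8*((-4 + F)*5) = 8*(-20 + 5*F) = -160 + 40*F)
C(s) = -6 + √(2 + s)
f(-3)*C(6) - 2*(-10) = (-160 + 40*(-3))*(-6 + √(2 + 6)) - 2*(-10) = (-160 - 120)*(-6 + √8) + 20 = -280*(-6 + 2*√2) + 20 = (1680 - 560*√2) + 20 = 1700 - 560*√2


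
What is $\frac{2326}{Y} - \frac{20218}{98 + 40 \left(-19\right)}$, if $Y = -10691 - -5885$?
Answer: $\frac{23906974}{795393} \approx 30.057$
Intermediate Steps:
$Y = -4806$ ($Y = -10691 + 5885 = -4806$)
$\frac{2326}{Y} - \frac{20218}{98 + 40 \left(-19\right)} = \frac{2326}{-4806} - \frac{20218}{98 + 40 \left(-19\right)} = 2326 \left(- \frac{1}{4806}\right) - \frac{20218}{98 - 760} = - \frac{1163}{2403} - \frac{20218}{-662} = - \frac{1163}{2403} - - \frac{10109}{331} = - \frac{1163}{2403} + \frac{10109}{331} = \frac{23906974}{795393}$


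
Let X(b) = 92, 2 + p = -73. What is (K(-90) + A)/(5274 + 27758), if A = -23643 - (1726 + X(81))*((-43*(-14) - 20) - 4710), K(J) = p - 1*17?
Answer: 7480969/33032 ≈ 226.48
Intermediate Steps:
p = -75 (p = -2 - 73 = -75)
K(J) = -92 (K(J) = -75 - 1*17 = -75 - 17 = -92)
A = 7481061 (A = -23643 - (1726 + 92)*((-43*(-14) - 20) - 4710) = -23643 - 1818*((602 - 20) - 4710) = -23643 - 1818*(582 - 4710) = -23643 - 1818*(-4128) = -23643 - 1*(-7504704) = -23643 + 7504704 = 7481061)
(K(-90) + A)/(5274 + 27758) = (-92 + 7481061)/(5274 + 27758) = 7480969/33032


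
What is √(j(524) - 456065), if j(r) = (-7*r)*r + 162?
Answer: 3*I*√264215 ≈ 1542.1*I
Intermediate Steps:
j(r) = 162 - 7*r² (j(r) = -7*r² + 162 = 162 - 7*r²)
√(j(524) - 456065) = √((162 - 7*524²) - 456065) = √((162 - 7*274576) - 456065) = √((162 - 1922032) - 456065) = √(-1921870 - 456065) = √(-2377935) = 3*I*√264215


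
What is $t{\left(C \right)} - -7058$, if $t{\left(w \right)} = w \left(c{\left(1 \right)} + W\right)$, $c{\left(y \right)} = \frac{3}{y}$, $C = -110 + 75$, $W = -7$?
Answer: $7198$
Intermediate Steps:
$C = -35$
$t{\left(w \right)} = - 4 w$ ($t{\left(w \right)} = w \left(\frac{3}{1} - 7\right) = w \left(3 \cdot 1 - 7\right) = w \left(3 - 7\right) = w \left(-4\right) = - 4 w$)
$t{\left(C \right)} - -7058 = \left(-4\right) \left(-35\right) - -7058 = 140 + 7058 = 7198$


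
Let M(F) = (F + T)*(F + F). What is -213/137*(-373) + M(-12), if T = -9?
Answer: 148497/137 ≈ 1083.9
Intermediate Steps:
M(F) = 2*F*(-9 + F) (M(F) = (F - 9)*(F + F) = (-9 + F)*(2*F) = 2*F*(-9 + F))
-213/137*(-373) + M(-12) = -213/137*(-373) + 2*(-12)*(-9 - 12) = -213*1/137*(-373) + 2*(-12)*(-21) = -213/137*(-373) + 504 = 79449/137 + 504 = 148497/137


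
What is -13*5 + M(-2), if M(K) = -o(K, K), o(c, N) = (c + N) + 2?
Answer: -63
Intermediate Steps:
o(c, N) = 2 + N + c (o(c, N) = (N + c) + 2 = 2 + N + c)
M(K) = -2 - 2*K (M(K) = -(2 + K + K) = -(2 + 2*K) = -2 - 2*K)
-13*5 + M(-2) = -13*5 + (-2 - 2*(-2)) = -65 + (-2 + 4) = -65 + 2 = -63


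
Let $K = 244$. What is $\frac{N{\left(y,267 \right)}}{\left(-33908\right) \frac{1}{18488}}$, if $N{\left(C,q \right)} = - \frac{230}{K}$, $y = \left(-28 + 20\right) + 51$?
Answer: $\frac{265765}{517097} \approx 0.51396$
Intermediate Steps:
$y = 43$ ($y = -8 + 51 = 43$)
$N{\left(C,q \right)} = - \frac{115}{122}$ ($N{\left(C,q \right)} = - \frac{230}{244} = \left(-230\right) \frac{1}{244} = - \frac{115}{122}$)
$\frac{N{\left(y,267 \right)}}{\left(-33908\right) \frac{1}{18488}} = - \frac{115}{122 \left(- \frac{33908}{18488}\right)} = - \frac{115}{122 \left(\left(-33908\right) \frac{1}{18488}\right)} = - \frac{115}{122 \left(- \frac{8477}{4622}\right)} = \left(- \frac{115}{122}\right) \left(- \frac{4622}{8477}\right) = \frac{265765}{517097}$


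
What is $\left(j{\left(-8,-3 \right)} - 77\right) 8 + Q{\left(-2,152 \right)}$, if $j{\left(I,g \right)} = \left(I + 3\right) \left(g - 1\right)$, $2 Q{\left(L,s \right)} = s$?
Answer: $-380$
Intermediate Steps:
$Q{\left(L,s \right)} = \frac{s}{2}$
$j{\left(I,g \right)} = \left(-1 + g\right) \left(3 + I\right)$ ($j{\left(I,g \right)} = \left(3 + I\right) \left(-1 + g\right) = \left(-1 + g\right) \left(3 + I\right)$)
$\left(j{\left(-8,-3 \right)} - 77\right) 8 + Q{\left(-2,152 \right)} = \left(\left(-3 - -8 + 3 \left(-3\right) - -24\right) - 77\right) 8 + \frac{1}{2} \cdot 152 = \left(\left(-3 + 8 - 9 + 24\right) - 77\right) 8 + 76 = \left(20 - 77\right) 8 + 76 = \left(-57\right) 8 + 76 = -456 + 76 = -380$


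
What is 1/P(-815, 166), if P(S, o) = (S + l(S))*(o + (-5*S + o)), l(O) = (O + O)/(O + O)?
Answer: -1/3587298 ≈ -2.7876e-7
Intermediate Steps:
l(O) = 1 (l(O) = (2*O)/((2*O)) = (2*O)*(1/(2*O)) = 1)
P(S, o) = (1 + S)*(-5*S + 2*o) (P(S, o) = (S + 1)*(o + (-5*S + o)) = (1 + S)*(o + (o - 5*S)) = (1 + S)*(-5*S + 2*o))
1/P(-815, 166) = 1/(-5*(-815) - 5*(-815)**2 + 2*166 + 2*(-815)*166) = 1/(4075 - 5*664225 + 332 - 270580) = 1/(4075 - 3321125 + 332 - 270580) = 1/(-3587298) = -1/3587298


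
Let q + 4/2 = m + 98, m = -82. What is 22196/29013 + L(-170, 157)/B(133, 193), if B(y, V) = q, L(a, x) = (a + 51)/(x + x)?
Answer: 13445867/18220164 ≈ 0.73797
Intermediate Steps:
q = 14 (q = -2 + (-82 + 98) = -2 + 16 = 14)
L(a, x) = (51 + a)/(2*x) (L(a, x) = (51 + a)/((2*x)) = (51 + a)*(1/(2*x)) = (51 + a)/(2*x))
B(y, V) = 14
22196/29013 + L(-170, 157)/B(133, 193) = 22196/29013 + ((½)*(51 - 170)/157)/14 = 22196*(1/29013) + ((½)*(1/157)*(-119))*(1/14) = 22196/29013 - 119/314*1/14 = 22196/29013 - 17/628 = 13445867/18220164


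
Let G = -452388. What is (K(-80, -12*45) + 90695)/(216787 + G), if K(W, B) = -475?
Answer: -90220/235601 ≈ -0.38294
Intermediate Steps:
(K(-80, -12*45) + 90695)/(216787 + G) = (-475 + 90695)/(216787 - 452388) = 90220/(-235601) = 90220*(-1/235601) = -90220/235601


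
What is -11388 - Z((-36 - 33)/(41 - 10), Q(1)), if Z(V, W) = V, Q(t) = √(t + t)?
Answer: -352959/31 ≈ -11386.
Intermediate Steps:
Q(t) = √2*√t (Q(t) = √(2*t) = √2*√t)
-11388 - Z((-36 - 33)/(41 - 10), Q(1)) = -11388 - (-36 - 33)/(41 - 10) = -11388 - (-69)/31 = -11388 - 1*(-69/31) = -11388 + 69/31 = -352959/31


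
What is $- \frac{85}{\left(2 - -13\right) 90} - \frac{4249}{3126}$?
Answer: $- \frac{100031}{70335} \approx -1.4222$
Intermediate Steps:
$- \frac{85}{\left(2 - -13\right) 90} - \frac{4249}{3126} = - \frac{85}{\left(2 + 13\right) 90} - \frac{4249}{3126} = - \frac{85}{15 \cdot 90} - \frac{4249}{3126} = - \frac{85}{1350} - \frac{4249}{3126} = \left(-85\right) \frac{1}{1350} - \frac{4249}{3126} = - \frac{17}{270} - \frac{4249}{3126} = - \frac{100031}{70335}$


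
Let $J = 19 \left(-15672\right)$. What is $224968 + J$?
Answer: $-72800$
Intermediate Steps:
$J = -297768$
$224968 + J = 224968 - 297768 = -72800$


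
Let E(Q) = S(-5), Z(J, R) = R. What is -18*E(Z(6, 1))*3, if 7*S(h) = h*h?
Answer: -1350/7 ≈ -192.86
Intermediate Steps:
S(h) = h**2/7 (S(h) = (h*h)/7 = h**2/7)
E(Q) = 25/7 (E(Q) = (1/7)*(-5)**2 = (1/7)*25 = 25/7)
-18*E(Z(6, 1))*3 = -18*25/7*3 = -450/7*3 = -1350/7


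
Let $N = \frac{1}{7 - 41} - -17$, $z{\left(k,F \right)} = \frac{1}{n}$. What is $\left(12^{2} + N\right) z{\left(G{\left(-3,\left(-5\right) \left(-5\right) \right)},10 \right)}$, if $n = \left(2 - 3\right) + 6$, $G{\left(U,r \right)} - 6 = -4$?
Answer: $\frac{5473}{170} \approx 32.194$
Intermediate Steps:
$G{\left(U,r \right)} = 2$ ($G{\left(U,r \right)} = 6 - 4 = 2$)
$n = 5$ ($n = -1 + 6 = 5$)
$z{\left(k,F \right)} = \frac{1}{5}$
$N = \frac{577}{34}$ ($N = \frac{1}{-34} + 17 = - \frac{1}{34} + 17 = \frac{577}{34} \approx 16.971$)
$\left(12^{2} + N\right) z{\left(G{\left(-3,\left(-5\right) \left(-5\right) \right)},10 \right)} = \left(12^{2} + \frac{577}{34}\right) \frac{1}{5} = \left(144 + \frac{577}{34}\right) \frac{1}{5} = \frac{5473}{34} \cdot \frac{1}{5} = \frac{5473}{170}$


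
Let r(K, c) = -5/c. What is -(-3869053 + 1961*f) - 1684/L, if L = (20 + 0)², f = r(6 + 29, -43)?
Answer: 16635929297/4300 ≈ 3.8688e+6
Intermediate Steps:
f = 5/43 (f = -5/(-43) = -5*(-1/43) = 5/43 ≈ 0.11628)
L = 400 (L = 20² = 400)
-(-3869053 + 1961*f) - 1684/L = -1961/(1/(-1973 + 5/43)) - 1684/400 = -1961/(1/(-84834/43)) - 1684*1/400 = -1961/(-43/84834) - 421/100 = -1961*(-84834/43) - 421/100 = 166359474/43 - 421/100 = 16635929297/4300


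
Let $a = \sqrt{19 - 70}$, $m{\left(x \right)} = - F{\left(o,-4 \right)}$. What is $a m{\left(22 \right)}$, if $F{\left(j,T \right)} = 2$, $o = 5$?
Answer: $- 2 i \sqrt{51} \approx - 14.283 i$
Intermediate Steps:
$m{\left(x \right)} = -2$ ($m{\left(x \right)} = \left(-1\right) 2 = -2$)
$a = i \sqrt{51}$ ($a = \sqrt{-51} = i \sqrt{51} \approx 7.1414 i$)
$a m{\left(22 \right)} = i \sqrt{51} \left(-2\right) = - 2 i \sqrt{51}$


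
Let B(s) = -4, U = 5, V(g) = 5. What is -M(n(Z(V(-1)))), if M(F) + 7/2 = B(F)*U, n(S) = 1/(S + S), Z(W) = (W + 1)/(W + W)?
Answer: 47/2 ≈ 23.500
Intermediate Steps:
Z(W) = (1 + W)/(2*W) (Z(W) = (1 + W)/((2*W)) = (1 + W)*(1/(2*W)) = (1 + W)/(2*W))
n(S) = 1/(2*S)
M(F) = -47/2 (M(F) = -7/2 - 4*5 = -7/2 - 20 = -47/2)
-M(n(Z(V(-1)))) = -1*(-47/2) = 47/2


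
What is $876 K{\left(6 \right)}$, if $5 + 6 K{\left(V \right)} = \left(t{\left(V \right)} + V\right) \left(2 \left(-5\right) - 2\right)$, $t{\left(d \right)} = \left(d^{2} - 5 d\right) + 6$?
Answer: $-32266$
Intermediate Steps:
$t{\left(d \right)} = 6 + d^{2} - 5 d$
$K{\left(V \right)} = - \frac{77}{6} - 2 V^{2} + 8 V$ ($K{\left(V \right)} = - \frac{5}{6} + \frac{\left(\left(6 + V^{2} - 5 V\right) + V\right) \left(2 \left(-5\right) - 2\right)}{6} = - \frac{5}{6} + \frac{\left(6 + V^{2} - 4 V\right) \left(-10 - 2\right)}{6} = - \frac{5}{6} + \frac{\left(6 + V^{2} - 4 V\right) \left(-12\right)}{6} = - \frac{5}{6} + \frac{-72 - 12 V^{2} + 48 V}{6} = - \frac{5}{6} - \left(12 - 8 V + 2 V^{2}\right) = - \frac{77}{6} - 2 V^{2} + 8 V$)
$876 K{\left(6 \right)} = 876 \left(- \frac{77}{6} - 2 \cdot 6^{2} + 8 \cdot 6\right) = 876 \left(- \frac{77}{6} - 72 + 48\right) = 876 \left(- \frac{221}{6}\right) = -32266$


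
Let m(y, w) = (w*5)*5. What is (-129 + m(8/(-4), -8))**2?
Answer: 108241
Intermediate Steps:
m(y, w) = 25*w (m(y, w) = (5*w)*5 = 25*w)
(-129 + m(8/(-4), -8))**2 = (-129 + 25*(-8))**2 = (-129 - 200)**2 = (-329)**2 = 108241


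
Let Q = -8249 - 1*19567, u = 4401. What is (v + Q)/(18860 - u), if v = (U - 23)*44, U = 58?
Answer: -26276/14459 ≈ -1.8173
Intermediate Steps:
Q = -27816 (Q = -8249 - 19567 = -27816)
v = 1540 (v = (58 - 23)*44 = 35*44 = 1540)
(v + Q)/(18860 - u) = (1540 - 27816)/(18860 - 1*4401) = -26276/(18860 - 4401) = -26276/14459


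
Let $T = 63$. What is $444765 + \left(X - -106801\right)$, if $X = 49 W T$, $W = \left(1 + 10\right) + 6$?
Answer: $604045$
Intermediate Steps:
$W = 17$ ($W = 11 + 6 = 17$)
$X = 52479$ ($X = 49 \cdot 17 \cdot 63 = 833 \cdot 63 = 52479$)
$444765 + \left(X - -106801\right) = 444765 + \left(52479 - -106801\right) = 444765 + \left(52479 + 106801\right) = 444765 + 159280 = 604045$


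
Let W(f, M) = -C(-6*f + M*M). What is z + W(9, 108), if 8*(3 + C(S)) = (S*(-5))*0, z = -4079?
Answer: -4076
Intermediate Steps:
C(S) = -3 (C(S) = -3 + ((S*(-5))*0)/8 = -3 + (-5*S*0)/8 = -3 + (⅛)*0 = -3 + 0 = -3)
W(f, M) = 3 (W(f, M) = -1*(-3) = 3)
z + W(9, 108) = -4079 + 3 = -4076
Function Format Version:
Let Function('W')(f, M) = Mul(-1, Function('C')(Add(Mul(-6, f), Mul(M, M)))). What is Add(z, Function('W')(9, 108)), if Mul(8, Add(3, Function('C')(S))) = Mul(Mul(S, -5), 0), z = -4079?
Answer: -4076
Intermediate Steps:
Function('C')(S) = -3 (Function('C')(S) = Add(-3, Mul(Rational(1, 8), Mul(Mul(S, -5), 0))) = Add(-3, Mul(Rational(1, 8), Mul(Mul(-5, S), 0))) = Add(-3, Mul(Rational(1, 8), 0)) = Add(-3, 0) = -3)
Function('W')(f, M) = 3 (Function('W')(f, M) = Mul(-1, -3) = 3)
Add(z, Function('W')(9, 108)) = Add(-4079, 3) = -4076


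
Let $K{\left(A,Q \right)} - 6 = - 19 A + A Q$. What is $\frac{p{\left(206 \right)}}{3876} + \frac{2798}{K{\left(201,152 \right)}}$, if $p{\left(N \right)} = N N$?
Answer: $\frac{95461771}{8636697} \approx 11.053$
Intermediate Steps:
$K{\left(A,Q \right)} = 6 - 19 A + A Q$ ($K{\left(A,Q \right)} = 6 + \left(- 19 A + A Q\right) = 6 - 19 A + A Q$)
$p{\left(N \right)} = N^{2}$
$\frac{p{\left(206 \right)}}{3876} + \frac{2798}{K{\left(201,152 \right)}} = \frac{206^{2}}{3876} + \frac{2798}{6 - 3819 + 201 \cdot 152} = 42436 \cdot \frac{1}{3876} + \frac{2798}{6 - 3819 + 30552} = \frac{10609}{969} + \frac{2798}{26739} = \frac{95461771}{8636697}$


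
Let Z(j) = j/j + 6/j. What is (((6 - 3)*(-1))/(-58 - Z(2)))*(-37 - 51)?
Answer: -132/31 ≈ -4.2581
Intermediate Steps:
Z(j) = 1 + 6/j
(((6 - 3)*(-1))/(-58 - Z(2)))*(-37 - 51) = (((6 - 3)*(-1))/(-58 - (6 + 2)/2))*(-37 - 51) = ((3*(-1))/(-58 - 8/2))*(-88) = -3/(-58 - 1*4)*(-88) = -3/(-58 - 4)*(-88) = -3/(-62)*(-88) = -3*(-1/62)*(-88) = (3/62)*(-88) = -132/31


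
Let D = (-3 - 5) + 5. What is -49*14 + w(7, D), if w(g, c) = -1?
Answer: -687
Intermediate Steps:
D = -3 (D = -8 + 5 = -3)
-49*14 + w(7, D) = -49*14 - 1 = -686 - 1 = -687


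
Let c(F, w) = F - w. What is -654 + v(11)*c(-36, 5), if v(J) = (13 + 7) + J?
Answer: -1925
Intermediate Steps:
v(J) = 20 + J
-654 + v(11)*c(-36, 5) = -654 + (20 + 11)*(-36 - 1*5) = -654 + 31*(-36 - 5) = -654 + 31*(-41) = -654 - 1271 = -1925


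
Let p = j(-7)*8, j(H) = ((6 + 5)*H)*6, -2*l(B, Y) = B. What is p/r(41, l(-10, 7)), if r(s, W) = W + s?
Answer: -1848/23 ≈ -80.348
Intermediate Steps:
l(B, Y) = -B/2
j(H) = 66*H (j(H) = (11*H)*6 = 66*H)
p = -3696 (p = (66*(-7))*8 = -462*8 = -3696)
p/r(41, l(-10, 7)) = -3696/(-1/2*(-10) + 41) = -3696/(5 + 41) = -3696/46 = -3696*1/46 = -1848/23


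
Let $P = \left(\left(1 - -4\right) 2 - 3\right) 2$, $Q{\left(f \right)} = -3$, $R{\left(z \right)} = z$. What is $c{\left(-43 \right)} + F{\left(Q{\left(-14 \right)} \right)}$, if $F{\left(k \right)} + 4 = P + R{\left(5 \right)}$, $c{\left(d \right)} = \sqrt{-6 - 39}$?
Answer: $15 + 3 i \sqrt{5} \approx 15.0 + 6.7082 i$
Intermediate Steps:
$c{\left(d \right)} = 3 i \sqrt{5}$ ($c{\left(d \right)} = \sqrt{-45} = 3 i \sqrt{5}$)
$P = 14$ ($P = \left(\left(1 + 4\right) 2 - 3\right) 2 = \left(5 \cdot 2 - 3\right) 2 = \left(10 - 3\right) 2 = 7 \cdot 2 = 14$)
$F{\left(k \right)} = 15$ ($F{\left(k \right)} = -4 + \left(14 + 5\right) = -4 + 19 = 15$)
$c{\left(-43 \right)} + F{\left(Q{\left(-14 \right)} \right)} = 3 i \sqrt{5} + 15 = 15 + 3 i \sqrt{5}$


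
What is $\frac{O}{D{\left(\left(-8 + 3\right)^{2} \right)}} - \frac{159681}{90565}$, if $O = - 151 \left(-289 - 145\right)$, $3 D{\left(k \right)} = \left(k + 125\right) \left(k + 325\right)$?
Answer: $\frac{44866703}{22641250} \approx 1.9816$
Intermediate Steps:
$D{\left(k \right)} = \frac{\left(125 + k\right) \left(325 + k\right)}{3}$ ($D{\left(k \right)} = \frac{\left(k + 125\right) \left(k + 325\right)}{3} = \frac{\left(125 + k\right) \left(325 + k\right)}{3}$)
$O = 65534$ ($O = \left(-151\right) \left(-434\right) = 65534$)
$\frac{O}{D{\left(\left(-8 + 3\right)^{2} \right)}} - \frac{159681}{90565} = \frac{65534}{\frac{40625}{3} + 150 \left(-8 + 3\right)^{2} + \frac{\left(\left(-8 + 3\right)^{2}\right)^{2}}{3}} - \frac{159681}{90565} = \frac{65534}{\frac{40625}{3} + 150 \left(-5\right)^{2} + \frac{\left(\left(-5\right)^{2}\right)^{2}}{3}} - \frac{159681}{90565} = \frac{65534}{\frac{40625}{3} + 150 \cdot 25 + \frac{25^{2}}{3}} - \frac{159681}{90565} = \frac{65534}{\frac{40625}{3} + 3750 + \frac{1}{3} \cdot 625} - \frac{159681}{90565} = \frac{65534}{\frac{40625}{3} + 3750 + \frac{625}{3}} - \frac{159681}{90565} = \frac{65534}{17500} - \frac{159681}{90565} = 65534 \cdot \frac{1}{17500} - \frac{159681}{90565} = \frac{4681}{1250} - \frac{159681}{90565} = \frac{44866703}{22641250}$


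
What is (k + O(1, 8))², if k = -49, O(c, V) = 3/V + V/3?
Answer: 1216609/576 ≈ 2112.2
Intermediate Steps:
O(c, V) = 3/V + V/3 (O(c, V) = 3/V + V*(⅓) = 3/V + V/3)
(k + O(1, 8))² = (-49 + (3/8 + (⅓)*8))² = (-49 + (3*(⅛) + 8/3))² = (-49 + (3/8 + 8/3))² = (-49 + 73/24)² = (-1103/24)² = 1216609/576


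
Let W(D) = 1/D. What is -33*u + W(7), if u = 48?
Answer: -11087/7 ≈ -1583.9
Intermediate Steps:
-33*u + W(7) = -33*48 + 1/7 = -1584 + ⅐ = -11087/7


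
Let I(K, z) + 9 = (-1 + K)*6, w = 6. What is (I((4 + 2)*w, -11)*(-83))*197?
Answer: -3286551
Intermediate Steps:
I(K, z) = -15 + 6*K (I(K, z) = -9 + (-1 + K)*6 = -9 + (-6 + 6*K) = -15 + 6*K)
(I((4 + 2)*w, -11)*(-83))*197 = ((-15 + 6*((4 + 2)*6))*(-83))*197 = ((-15 + 6*(6*6))*(-83))*197 = ((-15 + 6*36)*(-83))*197 = ((-15 + 216)*(-83))*197 = (201*(-83))*197 = -16683*197 = -3286551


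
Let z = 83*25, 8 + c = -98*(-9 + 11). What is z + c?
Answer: 1871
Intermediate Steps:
c = -204 (c = -8 - 98*(-9 + 11) = -8 - 98*2 = -8 - 196 = -204)
z = 2075
z + c = 2075 - 204 = 1871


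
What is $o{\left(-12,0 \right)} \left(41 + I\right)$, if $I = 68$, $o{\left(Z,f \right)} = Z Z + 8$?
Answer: $16568$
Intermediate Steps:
$o{\left(Z,f \right)} = 8 + Z^{2}$ ($o{\left(Z,f \right)} = Z^{2} + 8 = 8 + Z^{2}$)
$o{\left(-12,0 \right)} \left(41 + I\right) = \left(8 + \left(-12\right)^{2}\right) \left(41 + 68\right) = \left(8 + 144\right) 109 = 152 \cdot 109 = 16568$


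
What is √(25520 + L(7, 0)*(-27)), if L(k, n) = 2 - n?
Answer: √25466 ≈ 159.58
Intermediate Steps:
√(25520 + L(7, 0)*(-27)) = √(25520 + (2 - 1*0)*(-27)) = √(25520 + (2 + 0)*(-27)) = √(25520 + 2*(-27)) = √(25520 - 54) = √25466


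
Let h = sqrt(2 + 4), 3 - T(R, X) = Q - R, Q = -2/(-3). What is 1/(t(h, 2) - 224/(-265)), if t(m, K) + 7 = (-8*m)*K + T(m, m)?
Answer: 1207605/422002153 - 9480375*sqrt(6)/844004306 ≈ -0.024653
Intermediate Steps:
Q = 2/3 (Q = -2*(-1/3) = 2/3 ≈ 0.66667)
T(R, X) = 7/3 + R (T(R, X) = 3 - (2/3 - R) = 3 + (-2/3 + R) = 7/3 + R)
h = sqrt(6) ≈ 2.4495
t(m, K) = -14/3 + m - 8*K*m (t(m, K) = -7 + ((-8*m)*K + (7/3 + m)) = -7 + (-8*K*m + (7/3 + m)) = -7 + (7/3 + m - 8*K*m) = -14/3 + m - 8*K*m)
1/(t(h, 2) - 224/(-265)) = 1/((-14/3 + sqrt(6) - 8*2*sqrt(6)) - 224/(-265)) = 1/((-14/3 + sqrt(6) - 16*sqrt(6)) - 224*(-1/265)) = 1/((-14/3 - 15*sqrt(6)) + 224/265) = 1/(-3038/795 - 15*sqrt(6))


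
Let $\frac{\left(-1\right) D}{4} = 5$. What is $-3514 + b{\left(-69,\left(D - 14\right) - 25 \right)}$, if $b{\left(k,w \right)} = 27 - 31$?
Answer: $-3518$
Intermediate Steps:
$D = -20$ ($D = \left(-4\right) 5 = -20$)
$b{\left(k,w \right)} = -4$
$-3514 + b{\left(-69,\left(D - 14\right) - 25 \right)} = -3514 - 4 = -3518$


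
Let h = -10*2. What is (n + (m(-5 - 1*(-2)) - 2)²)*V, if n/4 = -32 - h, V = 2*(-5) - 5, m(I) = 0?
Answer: 660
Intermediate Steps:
h = -20
V = -15 (V = -10 - 5 = -15)
n = -48 (n = 4*(-32 - 1*(-20)) = 4*(-32 + 20) = 4*(-12) = -48)
(n + (m(-5 - 1*(-2)) - 2)²)*V = (-48 + (0 - 2)²)*(-15) = (-48 + (-2)²)*(-15) = (-48 + 4)*(-15) = -44*(-15) = 660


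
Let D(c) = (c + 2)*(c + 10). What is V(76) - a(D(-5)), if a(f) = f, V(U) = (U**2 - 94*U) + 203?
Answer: -1150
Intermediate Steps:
D(c) = (2 + c)*(10 + c)
V(U) = 203 + U**2 - 94*U
V(76) - a(D(-5)) = (203 + 76**2 - 94*76) - (20 + (-5)**2 + 12*(-5)) = (203 + 5776 - 7144) - (20 + 25 - 60) = -1165 - 1*(-15) = -1165 + 15 = -1150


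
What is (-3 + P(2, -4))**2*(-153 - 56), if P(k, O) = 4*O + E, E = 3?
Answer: -53504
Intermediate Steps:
P(k, O) = 3 + 4*O (P(k, O) = 4*O + 3 = 3 + 4*O)
(-3 + P(2, -4))**2*(-153 - 56) = (-3 + (3 + 4*(-4)))**2*(-153 - 56) = (-3 + (3 - 16))**2*(-209) = (-3 - 13)**2*(-209) = (-16)**2*(-209) = 256*(-209) = -53504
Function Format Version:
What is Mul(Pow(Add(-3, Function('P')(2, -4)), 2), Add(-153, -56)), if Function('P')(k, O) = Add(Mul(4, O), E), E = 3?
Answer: -53504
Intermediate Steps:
Function('P')(k, O) = Add(3, Mul(4, O)) (Function('P')(k, O) = Add(Mul(4, O), 3) = Add(3, Mul(4, O)))
Mul(Pow(Add(-3, Function('P')(2, -4)), 2), Add(-153, -56)) = Mul(Pow(Add(-3, Add(3, Mul(4, -4))), 2), Add(-153, -56)) = Mul(Pow(Add(-3, Add(3, -16)), 2), -209) = Mul(Pow(Add(-3, -13), 2), -209) = Mul(Pow(-16, 2), -209) = Mul(256, -209) = -53504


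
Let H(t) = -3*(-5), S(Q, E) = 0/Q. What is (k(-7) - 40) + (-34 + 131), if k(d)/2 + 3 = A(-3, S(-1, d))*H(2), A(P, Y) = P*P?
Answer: 321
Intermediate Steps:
S(Q, E) = 0
A(P, Y) = P²
H(t) = 15
k(d) = 264 (k(d) = -6 + 2*((-3)²*15) = -6 + 2*(9*15) = -6 + 2*135 = -6 + 270 = 264)
(k(-7) - 40) + (-34 + 131) = (264 - 40) + (-34 + 131) = 224 + 97 = 321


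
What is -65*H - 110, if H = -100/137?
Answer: -8570/137 ≈ -62.555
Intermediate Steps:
H = -100/137 (H = -100*1/137 = -100/137 ≈ -0.72993)
-65*H - 110 = -65*(-100/137) - 110 = 6500/137 - 110 = -8570/137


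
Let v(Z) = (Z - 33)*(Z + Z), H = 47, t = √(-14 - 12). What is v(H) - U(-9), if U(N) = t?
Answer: 1316 - I*√26 ≈ 1316.0 - 5.099*I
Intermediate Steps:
t = I*√26 (t = √(-26) = I*√26 ≈ 5.099*I)
v(Z) = 2*Z*(-33 + Z) (v(Z) = (-33 + Z)*(2*Z) = 2*Z*(-33 + Z))
U(N) = I*√26
v(H) - U(-9) = 2*47*(-33 + 47) - I*√26 = 2*47*14 - I*√26 = 1316 - I*√26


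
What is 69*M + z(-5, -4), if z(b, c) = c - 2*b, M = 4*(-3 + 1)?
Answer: -546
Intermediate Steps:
M = -8 (M = 4*(-2) = -8)
69*M + z(-5, -4) = 69*(-8) + (-4 - 2*(-5)) = -552 + (-4 + 10) = -552 + 6 = -546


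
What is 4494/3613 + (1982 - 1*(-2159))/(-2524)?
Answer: -3618577/9119212 ≈ -0.39681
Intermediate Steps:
4494/3613 + (1982 - 1*(-2159))/(-2524) = 4494*(1/3613) + (1982 + 2159)*(-1/2524) = 4494/3613 + 4141*(-1/2524) = 4494/3613 - 4141/2524 = -3618577/9119212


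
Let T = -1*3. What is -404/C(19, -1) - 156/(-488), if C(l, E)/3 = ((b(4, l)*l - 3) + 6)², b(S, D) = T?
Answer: 72971/266814 ≈ 0.27349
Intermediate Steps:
T = -3
b(S, D) = -3
C(l, E) = 3*(3 - 3*l)² (C(l, E) = 3*((-3*l - 3) + 6)² = 3*((-3 - 3*l) + 6)² = 3*(3 - 3*l)²)
-404/C(19, -1) - 156/(-488) = -404*1/(27*(1 - 1*19)²) - 156/(-488) = -404*1/(27*(1 - 19)²) - 156*(-1/488) = -404/(27*(-18)²) + 39/122 = -404/(27*324) + 39/122 = -404/8748 + 39/122 = -404*1/8748 + 39/122 = -101/2187 + 39/122 = 72971/266814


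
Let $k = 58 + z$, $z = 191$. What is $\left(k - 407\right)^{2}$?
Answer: $24964$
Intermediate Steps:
$k = 249$ ($k = 58 + 191 = 249$)
$\left(k - 407\right)^{2} = \left(249 - 407\right)^{2} = \left(-158\right)^{2} = 24964$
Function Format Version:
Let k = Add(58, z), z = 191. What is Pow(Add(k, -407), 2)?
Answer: 24964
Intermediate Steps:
k = 249 (k = Add(58, 191) = 249)
Pow(Add(k, -407), 2) = Pow(Add(249, -407), 2) = Pow(-158, 2) = 24964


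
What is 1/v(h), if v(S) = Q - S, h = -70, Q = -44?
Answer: 1/26 ≈ 0.038462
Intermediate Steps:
v(S) = -44 - S
1/v(h) = 1/(-44 - 1*(-70)) = 1/(-44 + 70) = 1/26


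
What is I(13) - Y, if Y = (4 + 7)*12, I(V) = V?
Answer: -119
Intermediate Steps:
Y = 132 (Y = 11*12 = 132)
I(13) - Y = 13 - 1*132 = 13 - 132 = -119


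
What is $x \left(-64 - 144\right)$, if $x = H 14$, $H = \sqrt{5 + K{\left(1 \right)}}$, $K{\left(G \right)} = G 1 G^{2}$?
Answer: $- 2912 \sqrt{6} \approx -7132.9$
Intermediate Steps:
$K{\left(G \right)} = G^{3}$ ($K{\left(G \right)} = G G^{2} = G^{3}$)
$H = \sqrt{6}$ ($H = \sqrt{5 + 1^{3}} = \sqrt{5 + 1} = \sqrt{6} \approx 2.4495$)
$x = 14 \sqrt{6}$ ($x = \sqrt{6} \cdot 14 = 14 \sqrt{6} \approx 34.293$)
$x \left(-64 - 144\right) = 14 \sqrt{6} \left(-64 - 144\right) = 14 \sqrt{6} \left(-208\right) = - 2912 \sqrt{6}$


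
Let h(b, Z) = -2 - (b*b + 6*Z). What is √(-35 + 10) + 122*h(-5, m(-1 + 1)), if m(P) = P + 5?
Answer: -6954 + 5*I ≈ -6954.0 + 5.0*I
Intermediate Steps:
m(P) = 5 + P
h(b, Z) = -2 - b² - 6*Z (h(b, Z) = -2 - (b² + 6*Z) = -2 + (-b² - 6*Z) = -2 - b² - 6*Z)
√(-35 + 10) + 122*h(-5, m(-1 + 1)) = √(-35 + 10) + 122*(-2 - 1*(-5)² - 6*(5 + (-1 + 1))) = √(-25) + 122*(-2 - 1*25 - 6*(5 + 0)) = 5*I + 122*(-2 - 25 - 6*5) = 5*I + 122*(-2 - 25 - 30) = 5*I + 122*(-57) = 5*I - 6954 = -6954 + 5*I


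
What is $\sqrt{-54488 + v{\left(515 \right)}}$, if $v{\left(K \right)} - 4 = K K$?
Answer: $\sqrt{210741} \approx 459.07$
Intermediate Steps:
$v{\left(K \right)} = 4 + K^{2}$ ($v{\left(K \right)} = 4 + K K = 4 + K^{2}$)
$\sqrt{-54488 + v{\left(515 \right)}} = \sqrt{-54488 + \left(4 + 515^{2}\right)} = \sqrt{-54488 + \left(4 + 265225\right)} = \sqrt{-54488 + 265229} = \sqrt{210741}$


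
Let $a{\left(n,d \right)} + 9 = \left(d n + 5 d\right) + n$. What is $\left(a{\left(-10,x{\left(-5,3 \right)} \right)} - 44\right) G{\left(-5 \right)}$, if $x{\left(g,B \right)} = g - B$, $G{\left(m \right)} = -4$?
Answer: $92$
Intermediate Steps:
$a{\left(n,d \right)} = -9 + n + 5 d + d n$ ($a{\left(n,d \right)} = -9 + \left(\left(d n + 5 d\right) + n\right) = -9 + \left(\left(5 d + d n\right) + n\right) = -9 + \left(n + 5 d + d n\right) = -9 + n + 5 d + d n$)
$\left(a{\left(-10,x{\left(-5,3 \right)} \right)} - 44\right) G{\left(-5 \right)} = \left(\left(-9 - 10 + 5 \left(-5 - 3\right) + \left(-5 - 3\right) \left(-10\right)\right) - 44\right) \left(-4\right) = \left(\left(-9 - 10 + 5 \left(-8\right) - -80\right) - 44\right) \left(-4\right) = \left(\left(-9 - 10 - 40 + 80\right) - 44\right) \left(-4\right) = \left(21 - 44\right) \left(-4\right) = \left(-23\right) \left(-4\right) = 92$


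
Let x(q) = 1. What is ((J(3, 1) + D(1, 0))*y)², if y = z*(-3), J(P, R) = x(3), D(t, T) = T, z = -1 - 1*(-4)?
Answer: 81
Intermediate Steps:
z = 3 (z = -1 + 4 = 3)
J(P, R) = 1
y = -9 (y = 3*(-3) = -9)
((J(3, 1) + D(1, 0))*y)² = ((1 + 0)*(-9))² = (1*(-9))² = (-9)² = 81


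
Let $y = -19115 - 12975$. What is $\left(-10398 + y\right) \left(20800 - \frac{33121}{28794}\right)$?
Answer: $- \frac{12722650886276}{14397} \approx -8.837 \cdot 10^{8}$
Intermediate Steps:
$y = -32090$ ($y = -19115 - 12975 = -32090$)
$\left(-10398 + y\right) \left(20800 - \frac{33121}{28794}\right) = \left(-10398 - 32090\right) \left(20800 - \frac{33121}{28794}\right) = - 42488 \left(20800 - \frac{33121}{28794}\right) = \left(-42488\right) \frac{598882079}{28794} = - \frac{12722650886276}{14397}$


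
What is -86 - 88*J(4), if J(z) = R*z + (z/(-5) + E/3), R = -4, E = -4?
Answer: 22646/15 ≈ 1509.7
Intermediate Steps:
J(z) = -4/3 - 21*z/5 (J(z) = -4*z + (z/(-5) - 4/3) = -4*z + (z*(-⅕) - 4*⅓) = -4*z + (-z/5 - 4/3) = -4*z + (-4/3 - z/5) = -4/3 - 21*z/5)
-86 - 88*J(4) = -86 - 88*(-4/3 - 21/5*4) = -86 - 88*(-4/3 - 84/5) = -86 - 88*(-272/15) = -86 + 23936/15 = 22646/15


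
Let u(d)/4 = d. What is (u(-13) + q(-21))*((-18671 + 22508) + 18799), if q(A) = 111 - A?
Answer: 1810880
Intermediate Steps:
u(d) = 4*d
(u(-13) + q(-21))*((-18671 + 22508) + 18799) = (4*(-13) + (111 - 1*(-21)))*((-18671 + 22508) + 18799) = (-52 + (111 + 21))*(3837 + 18799) = (-52 + 132)*22636 = 80*22636 = 1810880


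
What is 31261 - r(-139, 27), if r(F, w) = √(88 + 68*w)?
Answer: 31261 - 2*√481 ≈ 31217.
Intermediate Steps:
31261 - r(-139, 27) = 31261 - 2*√(22 + 17*27) = 31261 - 2*√(22 + 459) = 31261 - 2*√481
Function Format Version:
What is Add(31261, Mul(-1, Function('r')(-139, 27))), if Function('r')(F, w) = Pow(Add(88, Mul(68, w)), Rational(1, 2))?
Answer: Add(31261, Mul(-2, Pow(481, Rational(1, 2)))) ≈ 31217.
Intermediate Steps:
Add(31261, Mul(-1, Function('r')(-139, 27))) = Add(31261, Mul(-1, Mul(2, Pow(Add(22, Mul(17, 27)), Rational(1, 2))))) = Add(31261, Mul(-1, Mul(2, Pow(Add(22, 459), Rational(1, 2))))) = Add(31261, Mul(-1, Mul(2, Pow(481, Rational(1, 2))))) = Add(31261, Mul(-2, Pow(481, Rational(1, 2))))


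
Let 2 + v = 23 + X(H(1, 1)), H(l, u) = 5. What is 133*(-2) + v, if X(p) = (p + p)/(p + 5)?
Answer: -244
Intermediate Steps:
X(p) = 2*p/(5 + p) (X(p) = (2*p)/(5 + p) = 2*p/(5 + p))
v = 22 (v = -2 + (23 + 2*5/(5 + 5)) = -2 + (23 + 2*5/10) = -2 + (23 + 2*5*(⅒)) = -2 + (23 + 1) = -2 + 24 = 22)
133*(-2) + v = 133*(-2) + 22 = -266 + 22 = -244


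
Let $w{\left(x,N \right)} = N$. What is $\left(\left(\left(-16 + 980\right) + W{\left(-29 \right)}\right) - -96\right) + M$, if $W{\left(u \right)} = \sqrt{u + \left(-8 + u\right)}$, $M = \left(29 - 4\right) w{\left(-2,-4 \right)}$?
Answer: $960 + i \sqrt{66} \approx 960.0 + 8.124 i$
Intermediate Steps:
$M = -100$ ($M = \left(29 - 4\right) \left(-4\right) = 25 \left(-4\right) = -100$)
$W{\left(u \right)} = \sqrt{-8 + 2 u}$
$\left(\left(\left(-16 + 980\right) + W{\left(-29 \right)}\right) - -96\right) + M = \left(\left(\left(-16 + 980\right) + \sqrt{-8 + 2 \left(-29\right)}\right) - -96\right) - 100 = \left(\left(964 + \sqrt{-8 - 58}\right) + 96\right) - 100 = \left(\left(964 + \sqrt{-66}\right) + 96\right) - 100 = \left(\left(964 + i \sqrt{66}\right) + 96\right) - 100 = \left(1060 + i \sqrt{66}\right) - 100 = 960 + i \sqrt{66}$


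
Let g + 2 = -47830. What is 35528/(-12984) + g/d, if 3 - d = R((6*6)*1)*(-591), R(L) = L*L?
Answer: -1159722145/414372999 ≈ -2.7987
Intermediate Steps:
g = -47832 (g = -2 - 47830 = -47832)
R(L) = L²
d = 765939 (d = 3 - ((6*6)*1)²*(-591) = 3 - (36*1)²*(-591) = 3 - 36²*(-591) = 3 - 1296*(-591) = 3 - 1*(-765936) = 3 + 765936 = 765939)
35528/(-12984) + g/d = 35528/(-12984) - 47832/765939 = 35528*(-1/12984) - 47832*1/765939 = -4441/1623 - 15944/255313 = -1159722145/414372999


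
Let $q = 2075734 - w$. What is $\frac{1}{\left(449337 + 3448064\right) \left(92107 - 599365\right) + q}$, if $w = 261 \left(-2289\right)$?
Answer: $- \frac{1}{1976985163295} \approx -5.0582 \cdot 10^{-13}$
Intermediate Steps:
$w = -597429$
$q = 2673163$ ($q = 2075734 - -597429 = 2075734 + 597429 = 2673163$)
$\frac{1}{\left(449337 + 3448064\right) \left(92107 - 599365\right) + q} = \frac{1}{\left(449337 + 3448064\right) \left(92107 - 599365\right) + 2673163} = \frac{1}{3897401 \left(-507258\right) + 2673163} = \frac{1}{-1976987836458 + 2673163} = \frac{1}{-1976985163295} = - \frac{1}{1976985163295}$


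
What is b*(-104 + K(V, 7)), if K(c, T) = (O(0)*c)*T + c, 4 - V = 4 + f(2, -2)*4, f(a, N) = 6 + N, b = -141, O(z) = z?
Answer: 16920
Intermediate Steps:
V = -16 (V = 4 - (4 + (6 - 2)*4) = 4 - (4 + 4*4) = 4 - (4 + 16) = 4 - 1*20 = 4 - 20 = -16)
K(c, T) = c (K(c, T) = (0*c)*T + c = 0*T + c = 0 + c = c)
b*(-104 + K(V, 7)) = -141*(-104 - 16) = -141*(-120) = 16920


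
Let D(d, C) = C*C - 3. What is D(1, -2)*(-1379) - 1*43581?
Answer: -44960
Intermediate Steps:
D(d, C) = -3 + C**2 (D(d, C) = C**2 - 3 = -3 + C**2)
D(1, -2)*(-1379) - 1*43581 = (-3 + (-2)**2)*(-1379) - 1*43581 = (-3 + 4)*(-1379) - 43581 = 1*(-1379) - 43581 = -1379 - 43581 = -44960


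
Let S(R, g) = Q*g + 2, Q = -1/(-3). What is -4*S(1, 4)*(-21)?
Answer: 280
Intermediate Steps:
Q = ⅓ (Q = -1*(-⅓) = ⅓ ≈ 0.33333)
S(R, g) = 2 + g/3 (S(R, g) = g/3 + 2 = 2 + g/3)
-4*S(1, 4)*(-21) = -4*(2 + (⅓)*4)*(-21) = -4*(2 + 4/3)*(-21) = -4*10/3*(-21) = -40/3*(-21) = 280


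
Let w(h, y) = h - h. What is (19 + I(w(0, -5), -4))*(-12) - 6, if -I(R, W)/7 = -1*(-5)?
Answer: 186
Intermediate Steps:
w(h, y) = 0
I(R, W) = -35 (I(R, W) = -(-7)*(-5) = -7*5 = -35)
(19 + I(w(0, -5), -4))*(-12) - 6 = (19 - 35)*(-12) - 6 = -16*(-12) - 6 = 192 - 6 = 186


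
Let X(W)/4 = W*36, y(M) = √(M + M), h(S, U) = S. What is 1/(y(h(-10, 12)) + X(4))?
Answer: 144/82949 - I*√5/165898 ≈ 0.001736 - 1.3479e-5*I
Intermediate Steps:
y(M) = √2*√M (y(M) = √(2*M) = √2*√M)
X(W) = 144*W (X(W) = 4*(W*36) = 4*(36*W) = 144*W)
1/(y(h(-10, 12)) + X(4)) = 1/(√2*√(-10) + 144*4) = 1/(√2*(I*√10) + 576) = 1/(2*I*√5 + 576) = 1/(576 + 2*I*√5)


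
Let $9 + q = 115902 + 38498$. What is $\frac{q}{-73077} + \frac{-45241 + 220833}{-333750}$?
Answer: $- \frac{3575540713}{1354969375} \approx -2.6388$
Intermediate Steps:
$q = 154391$ ($q = -9 + \left(115902 + 38498\right) = -9 + 154400 = 154391$)
$\frac{q}{-73077} + \frac{-45241 + 220833}{-333750} = \frac{154391}{-73077} + \frac{-45241 + 220833}{-333750} = 154391 \left(- \frac{1}{73077}\right) + 175592 \left(- \frac{1}{333750}\right) = - \frac{154391}{73077} - \frac{87796}{166875} = - \frac{3575540713}{1354969375}$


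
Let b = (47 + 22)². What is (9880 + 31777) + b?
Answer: 46418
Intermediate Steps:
b = 4761 (b = 69² = 4761)
(9880 + 31777) + b = (9880 + 31777) + 4761 = 41657 + 4761 = 46418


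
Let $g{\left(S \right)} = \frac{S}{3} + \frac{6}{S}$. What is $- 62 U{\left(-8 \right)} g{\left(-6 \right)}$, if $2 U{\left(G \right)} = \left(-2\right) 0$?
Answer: $0$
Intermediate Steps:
$U{\left(G \right)} = 0$ ($U{\left(G \right)} = \frac{\left(-2\right) 0}{2} = \frac{1}{2} \cdot 0 = 0$)
$g{\left(S \right)} = \frac{6}{S} + \frac{S}{3}$ ($g{\left(S \right)} = S \frac{1}{3} + \frac{6}{S} = \frac{S}{3} + \frac{6}{S} = \frac{6}{S} + \frac{S}{3}$)
$- 62 U{\left(-8 \right)} g{\left(-6 \right)} = \left(-62\right) 0 \left(\frac{6}{-6} + \frac{1}{3} \left(-6\right)\right) = 0 \left(6 \left(- \frac{1}{6}\right) - 2\right) = 0 \left(-1 - 2\right) = 0 \left(-3\right) = 0$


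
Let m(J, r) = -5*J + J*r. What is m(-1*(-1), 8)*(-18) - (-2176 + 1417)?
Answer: 705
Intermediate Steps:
m(-1*(-1), 8)*(-18) - (-2176 + 1417) = ((-1*(-1))*(-5 + 8))*(-18) - (-2176 + 1417) = (1*3)*(-18) - 1*(-759) = 3*(-18) + 759 = -54 + 759 = 705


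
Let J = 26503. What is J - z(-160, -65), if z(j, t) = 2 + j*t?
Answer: 16101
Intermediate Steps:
J - z(-160, -65) = 26503 - (2 - 160*(-65)) = 26503 - (2 + 10400) = 26503 - 1*10402 = 26503 - 10402 = 16101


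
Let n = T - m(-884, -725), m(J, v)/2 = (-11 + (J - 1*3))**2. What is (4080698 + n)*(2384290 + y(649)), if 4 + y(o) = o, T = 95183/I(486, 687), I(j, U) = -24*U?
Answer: 97044138320861095/16488 ≈ 5.8857e+12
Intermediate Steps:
T = -95183/16488 (T = 95183/((-24*687)) = 95183/(-16488) = 95183*(-1/16488) = -95183/16488 ≈ -5.7729)
y(o) = -4 + o
m(J, v) = 2*(-14 + J)**2 (m(J, v) = 2*(-11 + (J - 1*3))**2 = 2*(-11 + (J - 3))**2 = 2*(-11 + (-3 + J))**2 = 2*(-14 + J)**2)
n = -26592073487/16488 (n = -95183/16488 - 2*(-14 - 884)**2 = -95183/16488 - 2*(-898)**2 = -95183/16488 - 2*806404 = -95183/16488 - 1*1612808 = -95183/16488 - 1612808 = -26592073487/16488 ≈ -1.6128e+6)
(4080698 + n)*(2384290 + y(649)) = (4080698 - 26592073487/16488)*(2384290 + (-4 + 649)) = 40690475137*(2384290 + 645)/16488 = (40690475137/16488)*2384935 = 97044138320861095/16488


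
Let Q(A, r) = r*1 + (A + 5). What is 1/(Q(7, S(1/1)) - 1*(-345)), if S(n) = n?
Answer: 1/358 ≈ 0.0027933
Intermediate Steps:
Q(A, r) = 5 + A + r (Q(A, r) = r + (5 + A) = 5 + A + r)
1/(Q(7, S(1/1)) - 1*(-345)) = 1/((5 + 7 + 1/1) - 1*(-345)) = 1/((5 + 7 + 1*1) + 345) = 1/((5 + 7 + 1) + 345) = 1/(13 + 345) = 1/358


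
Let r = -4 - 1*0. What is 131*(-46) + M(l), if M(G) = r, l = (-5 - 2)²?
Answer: -6030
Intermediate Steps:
r = -4 (r = -4 + 0 = -4)
l = 49 (l = (-7)² = 49)
M(G) = -4
131*(-46) + M(l) = 131*(-46) - 4 = -6026 - 4 = -6030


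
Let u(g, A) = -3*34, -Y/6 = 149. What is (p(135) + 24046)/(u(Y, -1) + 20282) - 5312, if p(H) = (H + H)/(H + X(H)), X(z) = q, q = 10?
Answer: -776997813/146305 ≈ -5310.8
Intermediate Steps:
Y = -894 (Y = -6*149 = -894)
X(z) = 10
p(H) = 2*H/(10 + H) (p(H) = (H + H)/(H + 10) = (2*H)/(10 + H) = 2*H/(10 + H))
u(g, A) = -102
(p(135) + 24046)/(u(Y, -1) + 20282) - 5312 = (2*135/(10 + 135) + 24046)/(-102 + 20282) - 5312 = (2*135/145 + 24046)/20180 - 5312 = (2*135*(1/145) + 24046)*(1/20180) - 5312 = (54/29 + 24046)*(1/20180) - 5312 = (697388/29)*(1/20180) - 5312 = 174347/146305 - 5312 = -776997813/146305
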